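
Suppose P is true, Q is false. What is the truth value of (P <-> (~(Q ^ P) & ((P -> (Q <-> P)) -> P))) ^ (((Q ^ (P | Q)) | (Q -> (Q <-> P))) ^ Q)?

Substituting P=1, Q=0:
Q ^ P = 0 ^ 1 = 1
~(Q ^ P) = ~1 = 0
Q <-> P = 0 <-> 1 = 0
P -> (Q <-> P) = 1 -> 0 = 0
(P -> (Q <-> P)) -> P = 0 -> 1 = 1
~(Q ^ P) & ((P -> (Q <-> P)) -> P) = 0 & 1 = 0
P <-> (~(Q ^ P) & ((P -> (Q <-> P)) -> P)) = 1 <-> 0 = 0
P | Q = 1 | 0 = 1
Q ^ (P | Q) = 0 ^ 1 = 1
Q <-> P = 0 <-> 1 = 0
Q -> (Q <-> P) = 0 -> 0 = 1
(Q ^ (P | Q)) | (Q -> (Q <-> P)) = 1 | 1 = 1
((Q ^ (P | Q)) | (Q -> (Q <-> P))) ^ Q = 1 ^ 0 = 1
(P <-> (~(Q ^ P) & ((P -> (Q <-> P)) -> P))) ^ (((Q ^ (P | Q)) | (Q -> (Q <-> P))) ^ Q) = 0 ^ 1 = 1

1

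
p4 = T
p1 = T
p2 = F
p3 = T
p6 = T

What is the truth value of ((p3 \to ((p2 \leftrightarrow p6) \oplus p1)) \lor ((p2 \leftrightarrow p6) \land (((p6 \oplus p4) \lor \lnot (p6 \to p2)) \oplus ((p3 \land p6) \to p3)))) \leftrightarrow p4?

T

p2 \leftrightarrow p6 = F \leftrightarrow T = F
(p2 \leftrightarrow p6) \oplus p1 = F \oplus T = T
p3 \to ((p2 \leftrightarrow p6) \oplus p1) = T \to T = T
p2 \leftrightarrow p6 = F \leftrightarrow T = F
p6 \oplus p4 = T \oplus T = F
p6 \to p2 = T \to F = F
\lnot (p6 \to p2) = \lnot F = T
(p6 \oplus p4) \lor \lnot (p6 \to p2) = F \lor T = T
p3 \land p6 = T \land T = T
(p3 \land p6) \to p3 = T \to T = T
((p6 \oplus p4) \lor \lnot (p6 \to p2)) \oplus ((p3 \land p6) \to p3) = T \oplus T = F
(p2 \leftrightarrow p6) \land (((p6 \oplus p4) \lor \lnot (p6 \to p2)) \oplus ((p3 \land p6) \to p3)) = F \land F = F
(p3 \to ((p2 \leftrightarrow p6) \oplus p1)) \lor ((p2 \leftrightarrow p6) \land (((p6 \oplus p4) \lor \lnot (p6 \to p2)) \oplus ((p3 \land p6) \to p3))) = T \lor F = T
((p3 \to ((p2 \leftrightarrow p6) \oplus p1)) \lor ((p2 \leftrightarrow p6) \land (((p6 \oplus p4) \lor \lnot (p6 \to p2)) \oplus ((p3 \land p6) \to p3)))) \leftrightarrow p4 = T \leftrightarrow T = T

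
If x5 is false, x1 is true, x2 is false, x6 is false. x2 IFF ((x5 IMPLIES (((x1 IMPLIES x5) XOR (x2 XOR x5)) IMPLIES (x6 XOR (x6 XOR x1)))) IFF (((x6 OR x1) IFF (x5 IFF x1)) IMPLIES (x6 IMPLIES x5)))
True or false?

x1 IMPLIES x5 = T IMPLIES F = F
x2 XOR x5 = F XOR F = F
(x1 IMPLIES x5) XOR (x2 XOR x5) = F XOR F = F
x6 XOR x1 = F XOR T = T
x6 XOR (x6 XOR x1) = F XOR T = T
((x1 IMPLIES x5) XOR (x2 XOR x5)) IMPLIES (x6 XOR (x6 XOR x1)) = F IMPLIES T = T
x5 IMPLIES (((x1 IMPLIES x5) XOR (x2 XOR x5)) IMPLIES (x6 XOR (x6 XOR x1))) = F IMPLIES T = T
x6 OR x1 = F OR T = T
x5 IFF x1 = F IFF T = F
(x6 OR x1) IFF (x5 IFF x1) = T IFF F = F
x6 IMPLIES x5 = F IMPLIES F = T
((x6 OR x1) IFF (x5 IFF x1)) IMPLIES (x6 IMPLIES x5) = F IMPLIES T = T
(x5 IMPLIES (((x1 IMPLIES x5) XOR (x2 XOR x5)) IMPLIES (x6 XOR (x6 XOR x1)))) IFF (((x6 OR x1) IFF (x5 IFF x1)) IMPLIES (x6 IMPLIES x5)) = T IFF T = T
x2 IFF ((x5 IMPLIES (((x1 IMPLIES x5) XOR (x2 XOR x5)) IMPLIES (x6 XOR (x6 XOR x1)))) IFF (((x6 OR x1) IFF (x5 IFF x1)) IMPLIES (x6 IMPLIES x5))) = F IFF T = F

F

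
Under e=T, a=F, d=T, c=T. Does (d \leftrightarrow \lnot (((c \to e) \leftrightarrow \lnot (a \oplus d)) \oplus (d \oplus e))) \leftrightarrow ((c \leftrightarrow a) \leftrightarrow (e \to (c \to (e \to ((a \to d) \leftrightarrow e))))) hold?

F

c \to e = T \to T = T
a \oplus d = F \oplus T = T
\lnot (a \oplus d) = \lnot T = F
(c \to e) \leftrightarrow \lnot (a \oplus d) = T \leftrightarrow F = F
d \oplus e = T \oplus T = F
((c \to e) \leftrightarrow \lnot (a \oplus d)) \oplus (d \oplus e) = F \oplus F = F
\lnot (((c \to e) \leftrightarrow \lnot (a \oplus d)) \oplus (d \oplus e)) = \lnot F = T
d \leftrightarrow \lnot (((c \to e) \leftrightarrow \lnot (a \oplus d)) \oplus (d \oplus e)) = T \leftrightarrow T = T
c \leftrightarrow a = T \leftrightarrow F = F
a \to d = F \to T = T
(a \to d) \leftrightarrow e = T \leftrightarrow T = T
e \to ((a \to d) \leftrightarrow e) = T \to T = T
c \to (e \to ((a \to d) \leftrightarrow e)) = T \to T = T
e \to (c \to (e \to ((a \to d) \leftrightarrow e))) = T \to T = T
(c \leftrightarrow a) \leftrightarrow (e \to (c \to (e \to ((a \to d) \leftrightarrow e)))) = F \leftrightarrow T = F
(d \leftrightarrow \lnot (((c \to e) \leftrightarrow \lnot (a \oplus d)) \oplus (d \oplus e))) \leftrightarrow ((c \leftrightarrow a) \leftrightarrow (e \to (c \to (e \to ((a \to d) \leftrightarrow e))))) = T \leftrightarrow F = F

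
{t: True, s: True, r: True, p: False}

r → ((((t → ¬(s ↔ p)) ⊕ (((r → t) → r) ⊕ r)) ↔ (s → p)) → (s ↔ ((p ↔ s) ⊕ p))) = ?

True

Substituting t=True, s=True, r=True, p=False:
s ↔ p = True ↔ False = False
¬(s ↔ p) = ¬False = True
t → ¬(s ↔ p) = True → True = True
r → t = True → True = True
(r → t) → r = True → True = True
((r → t) → r) ⊕ r = True ⊕ True = False
(t → ¬(s ↔ p)) ⊕ (((r → t) → r) ⊕ r) = True ⊕ False = True
s → p = True → False = False
((t → ¬(s ↔ p)) ⊕ (((r → t) → r) ⊕ r)) ↔ (s → p) = True ↔ False = False
p ↔ s = False ↔ True = False
(p ↔ s) ⊕ p = False ⊕ False = False
s ↔ ((p ↔ s) ⊕ p) = True ↔ False = False
(((t → ¬(s ↔ p)) ⊕ (((r → t) → r) ⊕ r)) ↔ (s → p)) → (s ↔ ((p ↔ s) ⊕ p)) = False → False = True
r → ((((t → ¬(s ↔ p)) ⊕ (((r → t) → r) ⊕ r)) ↔ (s → p)) → (s ↔ ((p ↔ s) ⊕ p))) = True → True = True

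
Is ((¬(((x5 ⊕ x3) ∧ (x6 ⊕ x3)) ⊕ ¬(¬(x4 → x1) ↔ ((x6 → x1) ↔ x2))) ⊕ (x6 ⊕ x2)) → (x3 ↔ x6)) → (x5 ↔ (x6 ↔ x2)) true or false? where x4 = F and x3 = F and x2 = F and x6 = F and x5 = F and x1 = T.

F

x5 ⊕ x3 = F ⊕ F = F
x6 ⊕ x3 = F ⊕ F = F
(x5 ⊕ x3) ∧ (x6 ⊕ x3) = F ∧ F = F
x4 → x1 = F → T = T
¬(x4 → x1) = ¬T = F
x6 → x1 = F → T = T
(x6 → x1) ↔ x2 = T ↔ F = F
¬(x4 → x1) ↔ ((x6 → x1) ↔ x2) = F ↔ F = T
¬(¬(x4 → x1) ↔ ((x6 → x1) ↔ x2)) = ¬T = F
((x5 ⊕ x3) ∧ (x6 ⊕ x3)) ⊕ ¬(¬(x4 → x1) ↔ ((x6 → x1) ↔ x2)) = F ⊕ F = F
¬(((x5 ⊕ x3) ∧ (x6 ⊕ x3)) ⊕ ¬(¬(x4 → x1) ↔ ((x6 → x1) ↔ x2))) = ¬F = T
x6 ⊕ x2 = F ⊕ F = F
¬(((x5 ⊕ x3) ∧ (x6 ⊕ x3)) ⊕ ¬(¬(x4 → x1) ↔ ((x6 → x1) ↔ x2))) ⊕ (x6 ⊕ x2) = T ⊕ F = T
x3 ↔ x6 = F ↔ F = T
(¬(((x5 ⊕ x3) ∧ (x6 ⊕ x3)) ⊕ ¬(¬(x4 → x1) ↔ ((x6 → x1) ↔ x2))) ⊕ (x6 ⊕ x2)) → (x3 ↔ x6) = T → T = T
x6 ↔ x2 = F ↔ F = T
x5 ↔ (x6 ↔ x2) = F ↔ T = F
((¬(((x5 ⊕ x3) ∧ (x6 ⊕ x3)) ⊕ ¬(¬(x4 → x1) ↔ ((x6 → x1) ↔ x2))) ⊕ (x6 ⊕ x2)) → (x3 ↔ x6)) → (x5 ↔ (x6 ↔ x2)) = T → F = F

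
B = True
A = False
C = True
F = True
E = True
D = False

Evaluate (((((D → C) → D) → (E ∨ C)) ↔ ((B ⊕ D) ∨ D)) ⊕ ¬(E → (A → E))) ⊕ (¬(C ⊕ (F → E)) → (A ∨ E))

False

D → C = False → True = True
(D → C) → D = True → False = False
E ∨ C = True ∨ True = True
((D → C) → D) → (E ∨ C) = False → True = True
B ⊕ D = True ⊕ False = True
(B ⊕ D) ∨ D = True ∨ False = True
(((D → C) → D) → (E ∨ C)) ↔ ((B ⊕ D) ∨ D) = True ↔ True = True
A → E = False → True = True
E → (A → E) = True → True = True
¬(E → (A → E)) = ¬True = False
((((D → C) → D) → (E ∨ C)) ↔ ((B ⊕ D) ∨ D)) ⊕ ¬(E → (A → E)) = True ⊕ False = True
F → E = True → True = True
C ⊕ (F → E) = True ⊕ True = False
¬(C ⊕ (F → E)) = ¬False = True
A ∨ E = False ∨ True = True
¬(C ⊕ (F → E)) → (A ∨ E) = True → True = True
(((((D → C) → D) → (E ∨ C)) ↔ ((B ⊕ D) ∨ D)) ⊕ ¬(E → (A → E))) ⊕ (¬(C ⊕ (F → E)) → (A ∨ E)) = True ⊕ True = False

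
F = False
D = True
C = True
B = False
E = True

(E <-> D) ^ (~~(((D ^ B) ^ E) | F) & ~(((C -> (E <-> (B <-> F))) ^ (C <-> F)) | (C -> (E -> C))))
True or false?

Substituting F=False, D=True, C=True, B=False, E=True:
E <-> D = True <-> True = True
D ^ B = True ^ False = True
(D ^ B) ^ E = True ^ True = False
((D ^ B) ^ E) | F = False | False = False
~(((D ^ B) ^ E) | F) = ~False = True
~~(((D ^ B) ^ E) | F) = ~True = False
B <-> F = False <-> False = True
E <-> (B <-> F) = True <-> True = True
C -> (E <-> (B <-> F)) = True -> True = True
C <-> F = True <-> False = False
(C -> (E <-> (B <-> F))) ^ (C <-> F) = True ^ False = True
E -> C = True -> True = True
C -> (E -> C) = True -> True = True
((C -> (E <-> (B <-> F))) ^ (C <-> F)) | (C -> (E -> C)) = True | True = True
~(((C -> (E <-> (B <-> F))) ^ (C <-> F)) | (C -> (E -> C))) = ~True = False
~~(((D ^ B) ^ E) | F) & ~(((C -> (E <-> (B <-> F))) ^ (C <-> F)) | (C -> (E -> C))) = False & False = False
(E <-> D) ^ (~~(((D ^ B) ^ E) | F) & ~(((C -> (E <-> (B <-> F))) ^ (C <-> F)) | (C -> (E -> C)))) = True ^ False = True

True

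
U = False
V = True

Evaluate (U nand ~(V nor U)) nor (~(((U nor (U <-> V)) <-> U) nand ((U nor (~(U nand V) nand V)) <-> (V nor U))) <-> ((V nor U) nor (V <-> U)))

V nor U = True nor False = False
~(V nor U) = ~False = True
U nand ~(V nor U) = False nand True = True
U <-> V = False <-> True = False
U nor (U <-> V) = False nor False = True
(U nor (U <-> V)) <-> U = True <-> False = False
U nand V = False nand True = True
~(U nand V) = ~True = False
~(U nand V) nand V = False nand True = True
U nor (~(U nand V) nand V) = False nor True = False
V nor U = True nor False = False
(U nor (~(U nand V) nand V)) <-> (V nor U) = False <-> False = True
((U nor (U <-> V)) <-> U) nand ((U nor (~(U nand V) nand V)) <-> (V nor U)) = False nand True = True
~(((U nor (U <-> V)) <-> U) nand ((U nor (~(U nand V) nand V)) <-> (V nor U))) = ~True = False
V nor U = True nor False = False
V <-> U = True <-> False = False
(V nor U) nor (V <-> U) = False nor False = True
~(((U nor (U <-> V)) <-> U) nand ((U nor (~(U nand V) nand V)) <-> (V nor U))) <-> ((V nor U) nor (V <-> U)) = False <-> True = False
(U nand ~(V nor U)) nor (~(((U nor (U <-> V)) <-> U) nand ((U nor (~(U nand V) nand V)) <-> (V nor U))) <-> ((V nor U) nor (V <-> U))) = True nor False = False

False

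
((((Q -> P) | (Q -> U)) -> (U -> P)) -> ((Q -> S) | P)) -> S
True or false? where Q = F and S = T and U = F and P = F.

T

Q -> P = F -> F = T
Q -> U = F -> F = T
(Q -> P) | (Q -> U) = T | T = T
U -> P = F -> F = T
((Q -> P) | (Q -> U)) -> (U -> P) = T -> T = T
Q -> S = F -> T = T
(Q -> S) | P = T | F = T
(((Q -> P) | (Q -> U)) -> (U -> P)) -> ((Q -> S) | P) = T -> T = T
((((Q -> P) | (Q -> U)) -> (U -> P)) -> ((Q -> S) | P)) -> S = T -> T = T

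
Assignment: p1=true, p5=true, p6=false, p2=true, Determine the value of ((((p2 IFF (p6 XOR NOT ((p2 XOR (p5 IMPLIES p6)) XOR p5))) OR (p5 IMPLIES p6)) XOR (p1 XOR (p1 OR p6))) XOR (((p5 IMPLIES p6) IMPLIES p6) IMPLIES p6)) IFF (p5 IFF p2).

p5 IMPLIES p6 = true IMPLIES false = false
p2 XOR (p5 IMPLIES p6) = true XOR false = true
(p2 XOR (p5 IMPLIES p6)) XOR p5 = true XOR true = false
NOT ((p2 XOR (p5 IMPLIES p6)) XOR p5) = NOT false = true
p6 XOR NOT ((p2 XOR (p5 IMPLIES p6)) XOR p5) = false XOR true = true
p2 IFF (p6 XOR NOT ((p2 XOR (p5 IMPLIES p6)) XOR p5)) = true IFF true = true
p5 IMPLIES p6 = true IMPLIES false = false
(p2 IFF (p6 XOR NOT ((p2 XOR (p5 IMPLIES p6)) XOR p5))) OR (p5 IMPLIES p6) = true OR false = true
p1 OR p6 = true OR false = true
p1 XOR (p1 OR p6) = true XOR true = false
((p2 IFF (p6 XOR NOT ((p2 XOR (p5 IMPLIES p6)) XOR p5))) OR (p5 IMPLIES p6)) XOR (p1 XOR (p1 OR p6)) = true XOR false = true
p5 IMPLIES p6 = true IMPLIES false = false
(p5 IMPLIES p6) IMPLIES p6 = false IMPLIES false = true
((p5 IMPLIES p6) IMPLIES p6) IMPLIES p6 = true IMPLIES false = false
(((p2 IFF (p6 XOR NOT ((p2 XOR (p5 IMPLIES p6)) XOR p5))) OR (p5 IMPLIES p6)) XOR (p1 XOR (p1 OR p6))) XOR (((p5 IMPLIES p6) IMPLIES p6) IMPLIES p6) = true XOR false = true
p5 IFF p2 = true IFF true = true
((((p2 IFF (p6 XOR NOT ((p2 XOR (p5 IMPLIES p6)) XOR p5))) OR (p5 IMPLIES p6)) XOR (p1 XOR (p1 OR p6))) XOR (((p5 IMPLIES p6) IMPLIES p6) IMPLIES p6)) IFF (p5 IFF p2) = true IFF true = true

true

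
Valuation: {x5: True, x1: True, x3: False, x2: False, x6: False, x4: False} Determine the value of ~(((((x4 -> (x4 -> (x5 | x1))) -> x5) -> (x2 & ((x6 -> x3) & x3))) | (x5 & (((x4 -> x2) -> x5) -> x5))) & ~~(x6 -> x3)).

x5 | x1 = True | True = True
x4 -> (x5 | x1) = False -> True = True
x4 -> (x4 -> (x5 | x1)) = False -> True = True
(x4 -> (x4 -> (x5 | x1))) -> x5 = True -> True = True
x6 -> x3 = False -> False = True
(x6 -> x3) & x3 = True & False = False
x2 & ((x6 -> x3) & x3) = False & False = False
((x4 -> (x4 -> (x5 | x1))) -> x5) -> (x2 & ((x6 -> x3) & x3)) = True -> False = False
x4 -> x2 = False -> False = True
(x4 -> x2) -> x5 = True -> True = True
((x4 -> x2) -> x5) -> x5 = True -> True = True
x5 & (((x4 -> x2) -> x5) -> x5) = True & True = True
(((x4 -> (x4 -> (x5 | x1))) -> x5) -> (x2 & ((x6 -> x3) & x3))) | (x5 & (((x4 -> x2) -> x5) -> x5)) = False | True = True
x6 -> x3 = False -> False = True
~(x6 -> x3) = ~True = False
~~(x6 -> x3) = ~False = True
((((x4 -> (x4 -> (x5 | x1))) -> x5) -> (x2 & ((x6 -> x3) & x3))) | (x5 & (((x4 -> x2) -> x5) -> x5))) & ~~(x6 -> x3) = True & True = True
~(((((x4 -> (x4 -> (x5 | x1))) -> x5) -> (x2 & ((x6 -> x3) & x3))) | (x5 & (((x4 -> x2) -> x5) -> x5))) & ~~(x6 -> x3)) = ~True = False

False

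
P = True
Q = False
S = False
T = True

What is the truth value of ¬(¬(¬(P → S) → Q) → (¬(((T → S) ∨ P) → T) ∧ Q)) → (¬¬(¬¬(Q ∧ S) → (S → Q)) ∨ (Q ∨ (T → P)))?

P → S = True → False = False
¬(P → S) = ¬False = True
¬(P → S) → Q = True → False = False
¬(¬(P → S) → Q) = ¬False = True
T → S = True → False = False
(T → S) ∨ P = False ∨ True = True
((T → S) ∨ P) → T = True → True = True
¬(((T → S) ∨ P) → T) = ¬True = False
¬(((T → S) ∨ P) → T) ∧ Q = False ∧ False = False
¬(¬(P → S) → Q) → (¬(((T → S) ∨ P) → T) ∧ Q) = True → False = False
¬(¬(¬(P → S) → Q) → (¬(((T → S) ∨ P) → T) ∧ Q)) = ¬False = True
Q ∧ S = False ∧ False = False
¬(Q ∧ S) = ¬False = True
¬¬(Q ∧ S) = ¬True = False
S → Q = False → False = True
¬¬(Q ∧ S) → (S → Q) = False → True = True
¬(¬¬(Q ∧ S) → (S → Q)) = ¬True = False
¬¬(¬¬(Q ∧ S) → (S → Q)) = ¬False = True
T → P = True → True = True
Q ∨ (T → P) = False ∨ True = True
¬¬(¬¬(Q ∧ S) → (S → Q)) ∨ (Q ∨ (T → P)) = True ∨ True = True
¬(¬(¬(P → S) → Q) → (¬(((T → S) ∨ P) → T) ∧ Q)) → (¬¬(¬¬(Q ∧ S) → (S → Q)) ∨ (Q ∨ (T → P))) = True → True = True

True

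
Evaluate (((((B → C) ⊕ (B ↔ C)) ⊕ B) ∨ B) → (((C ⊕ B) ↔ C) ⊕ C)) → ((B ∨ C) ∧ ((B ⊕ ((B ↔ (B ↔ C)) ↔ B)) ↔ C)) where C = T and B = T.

Substituting C=T, B=T:
B → C = T → T = T
B ↔ C = T ↔ T = T
(B → C) ⊕ (B ↔ C) = T ⊕ T = F
((B → C) ⊕ (B ↔ C)) ⊕ B = F ⊕ T = T
(((B → C) ⊕ (B ↔ C)) ⊕ B) ∨ B = T ∨ T = T
C ⊕ B = T ⊕ T = F
(C ⊕ B) ↔ C = F ↔ T = F
((C ⊕ B) ↔ C) ⊕ C = F ⊕ T = T
((((B → C) ⊕ (B ↔ C)) ⊕ B) ∨ B) → (((C ⊕ B) ↔ C) ⊕ C) = T → T = T
B ∨ C = T ∨ T = T
B ↔ C = T ↔ T = T
B ↔ (B ↔ C) = T ↔ T = T
(B ↔ (B ↔ C)) ↔ B = T ↔ T = T
B ⊕ ((B ↔ (B ↔ C)) ↔ B) = T ⊕ T = F
(B ⊕ ((B ↔ (B ↔ C)) ↔ B)) ↔ C = F ↔ T = F
(B ∨ C) ∧ ((B ⊕ ((B ↔ (B ↔ C)) ↔ B)) ↔ C) = T ∧ F = F
(((((B → C) ⊕ (B ↔ C)) ⊕ B) ∨ B) → (((C ⊕ B) ↔ C) ⊕ C)) → ((B ∨ C) ∧ ((B ⊕ ((B ↔ (B ↔ C)) ↔ B)) ↔ C)) = T → F = F

F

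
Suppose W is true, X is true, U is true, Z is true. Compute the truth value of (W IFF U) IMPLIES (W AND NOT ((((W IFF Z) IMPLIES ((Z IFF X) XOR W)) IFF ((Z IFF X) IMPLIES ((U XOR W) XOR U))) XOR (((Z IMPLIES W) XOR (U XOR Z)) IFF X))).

False

Substituting W=True, X=True, U=True, Z=True:
W IFF U = True IFF True = True
W IFF Z = True IFF True = True
Z IFF X = True IFF True = True
(Z IFF X) XOR W = True XOR True = False
(W IFF Z) IMPLIES ((Z IFF X) XOR W) = True IMPLIES False = False
Z IFF X = True IFF True = True
U XOR W = True XOR True = False
(U XOR W) XOR U = False XOR True = True
(Z IFF X) IMPLIES ((U XOR W) XOR U) = True IMPLIES True = True
((W IFF Z) IMPLIES ((Z IFF X) XOR W)) IFF ((Z IFF X) IMPLIES ((U XOR W) XOR U)) = False IFF True = False
Z IMPLIES W = True IMPLIES True = True
U XOR Z = True XOR True = False
(Z IMPLIES W) XOR (U XOR Z) = True XOR False = True
((Z IMPLIES W) XOR (U XOR Z)) IFF X = True IFF True = True
(((W IFF Z) IMPLIES ((Z IFF X) XOR W)) IFF ((Z IFF X) IMPLIES ((U XOR W) XOR U))) XOR (((Z IMPLIES W) XOR (U XOR Z)) IFF X) = False XOR True = True
NOT ((((W IFF Z) IMPLIES ((Z IFF X) XOR W)) IFF ((Z IFF X) IMPLIES ((U XOR W) XOR U))) XOR (((Z IMPLIES W) XOR (U XOR Z)) IFF X)) = NOT True = False
W AND NOT ((((W IFF Z) IMPLIES ((Z IFF X) XOR W)) IFF ((Z IFF X) IMPLIES ((U XOR W) XOR U))) XOR (((Z IMPLIES W) XOR (U XOR Z)) IFF X)) = True AND False = False
(W IFF U) IMPLIES (W AND NOT ((((W IFF Z) IMPLIES ((Z IFF X) XOR W)) IFF ((Z IFF X) IMPLIES ((U XOR W) XOR U))) XOR (((Z IMPLIES W) XOR (U XOR Z)) IFF X))) = True IMPLIES False = False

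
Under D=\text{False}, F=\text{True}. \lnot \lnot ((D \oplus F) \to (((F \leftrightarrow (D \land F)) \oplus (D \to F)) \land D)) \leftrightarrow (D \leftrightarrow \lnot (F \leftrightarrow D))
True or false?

D \oplus F = \text{False} \oplus \text{True} = \text{True}
D \land F = \text{False} \land \text{True} = \text{False}
F \leftrightarrow (D \land F) = \text{True} \leftrightarrow \text{False} = \text{False}
D \to F = \text{False} \to \text{True} = \text{True}
(F \leftrightarrow (D \land F)) \oplus (D \to F) = \text{False} \oplus \text{True} = \text{True}
((F \leftrightarrow (D \land F)) \oplus (D \to F)) \land D = \text{True} \land \text{False} = \text{False}
(D \oplus F) \to (((F \leftrightarrow (D \land F)) \oplus (D \to F)) \land D) = \text{True} \to \text{False} = \text{False}
\lnot ((D \oplus F) \to (((F \leftrightarrow (D \land F)) \oplus (D \to F)) \land D)) = \lnot \text{False} = \text{True}
\lnot \lnot ((D \oplus F) \to (((F \leftrightarrow (D \land F)) \oplus (D \to F)) \land D)) = \lnot \text{True} = \text{False}
F \leftrightarrow D = \text{True} \leftrightarrow \text{False} = \text{False}
\lnot (F \leftrightarrow D) = \lnot \text{False} = \text{True}
D \leftrightarrow \lnot (F \leftrightarrow D) = \text{False} \leftrightarrow \text{True} = \text{False}
\lnot \lnot ((D \oplus F) \to (((F \leftrightarrow (D \land F)) \oplus (D \to F)) \land D)) \leftrightarrow (D \leftrightarrow \lnot (F \leftrightarrow D)) = \text{False} \leftrightarrow \text{False} = \text{True}

\text{True}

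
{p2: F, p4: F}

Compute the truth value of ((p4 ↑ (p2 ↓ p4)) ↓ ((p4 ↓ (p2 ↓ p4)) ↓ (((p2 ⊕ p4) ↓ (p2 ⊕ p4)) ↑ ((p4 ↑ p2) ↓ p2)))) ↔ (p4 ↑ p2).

F

p2 ↓ p4 = F ↓ F = T
p4 ↑ (p2 ↓ p4) = F ↑ T = T
p2 ↓ p4 = F ↓ F = T
p4 ↓ (p2 ↓ p4) = F ↓ T = F
p2 ⊕ p4 = F ⊕ F = F
p2 ⊕ p4 = F ⊕ F = F
(p2 ⊕ p4) ↓ (p2 ⊕ p4) = F ↓ F = T
p4 ↑ p2 = F ↑ F = T
(p4 ↑ p2) ↓ p2 = T ↓ F = F
((p2 ⊕ p4) ↓ (p2 ⊕ p4)) ↑ ((p4 ↑ p2) ↓ p2) = T ↑ F = T
(p4 ↓ (p2 ↓ p4)) ↓ (((p2 ⊕ p4) ↓ (p2 ⊕ p4)) ↑ ((p4 ↑ p2) ↓ p2)) = F ↓ T = F
(p4 ↑ (p2 ↓ p4)) ↓ ((p4 ↓ (p2 ↓ p4)) ↓ (((p2 ⊕ p4) ↓ (p2 ⊕ p4)) ↑ ((p4 ↑ p2) ↓ p2))) = T ↓ F = F
p4 ↑ p2 = F ↑ F = T
((p4 ↑ (p2 ↓ p4)) ↓ ((p4 ↓ (p2 ↓ p4)) ↓ (((p2 ⊕ p4) ↓ (p2 ⊕ p4)) ↑ ((p4 ↑ p2) ↓ p2)))) ↔ (p4 ↑ p2) = F ↔ T = F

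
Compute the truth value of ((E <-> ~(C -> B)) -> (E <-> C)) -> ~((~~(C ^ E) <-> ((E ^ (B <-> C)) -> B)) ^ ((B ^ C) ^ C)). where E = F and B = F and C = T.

Substituting E=F, B=F, C=T:
C -> B = T -> F = F
~(C -> B) = ~F = T
E <-> ~(C -> B) = F <-> T = F
E <-> C = F <-> T = F
(E <-> ~(C -> B)) -> (E <-> C) = F -> F = T
C ^ E = T ^ F = T
~(C ^ E) = ~T = F
~~(C ^ E) = ~F = T
B <-> C = F <-> T = F
E ^ (B <-> C) = F ^ F = F
(E ^ (B <-> C)) -> B = F -> F = T
~~(C ^ E) <-> ((E ^ (B <-> C)) -> B) = T <-> T = T
B ^ C = F ^ T = T
(B ^ C) ^ C = T ^ T = F
(~~(C ^ E) <-> ((E ^ (B <-> C)) -> B)) ^ ((B ^ C) ^ C) = T ^ F = T
~((~~(C ^ E) <-> ((E ^ (B <-> C)) -> B)) ^ ((B ^ C) ^ C)) = ~T = F
((E <-> ~(C -> B)) -> (E <-> C)) -> ~((~~(C ^ E) <-> ((E ^ (B <-> C)) -> B)) ^ ((B ^ C) ^ C)) = T -> F = F

F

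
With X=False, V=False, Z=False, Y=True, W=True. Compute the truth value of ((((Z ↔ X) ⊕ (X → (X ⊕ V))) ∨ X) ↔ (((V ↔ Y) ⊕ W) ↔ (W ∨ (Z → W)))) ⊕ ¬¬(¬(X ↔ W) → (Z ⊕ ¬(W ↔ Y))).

Z ↔ X = False ↔ False = True
X ⊕ V = False ⊕ False = False
X → (X ⊕ V) = False → False = True
(Z ↔ X) ⊕ (X → (X ⊕ V)) = True ⊕ True = False
((Z ↔ X) ⊕ (X → (X ⊕ V))) ∨ X = False ∨ False = False
V ↔ Y = False ↔ True = False
(V ↔ Y) ⊕ W = False ⊕ True = True
Z → W = False → True = True
W ∨ (Z → W) = True ∨ True = True
((V ↔ Y) ⊕ W) ↔ (W ∨ (Z → W)) = True ↔ True = True
(((Z ↔ X) ⊕ (X → (X ⊕ V))) ∨ X) ↔ (((V ↔ Y) ⊕ W) ↔ (W ∨ (Z → W))) = False ↔ True = False
X ↔ W = False ↔ True = False
¬(X ↔ W) = ¬False = True
W ↔ Y = True ↔ True = True
¬(W ↔ Y) = ¬True = False
Z ⊕ ¬(W ↔ Y) = False ⊕ False = False
¬(X ↔ W) → (Z ⊕ ¬(W ↔ Y)) = True → False = False
¬(¬(X ↔ W) → (Z ⊕ ¬(W ↔ Y))) = ¬False = True
¬¬(¬(X ↔ W) → (Z ⊕ ¬(W ↔ Y))) = ¬True = False
((((Z ↔ X) ⊕ (X → (X ⊕ V))) ∨ X) ↔ (((V ↔ Y) ⊕ W) ↔ (W ∨ (Z → W)))) ⊕ ¬¬(¬(X ↔ W) → (Z ⊕ ¬(W ↔ Y))) = False ⊕ False = False

False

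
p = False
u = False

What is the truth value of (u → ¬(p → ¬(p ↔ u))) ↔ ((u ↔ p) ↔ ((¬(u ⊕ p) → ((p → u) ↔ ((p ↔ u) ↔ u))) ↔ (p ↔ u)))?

p ↔ u = False ↔ False = True
¬(p ↔ u) = ¬True = False
p → ¬(p ↔ u) = False → False = True
¬(p → ¬(p ↔ u)) = ¬True = False
u → ¬(p → ¬(p ↔ u)) = False → False = True
u ↔ p = False ↔ False = True
u ⊕ p = False ⊕ False = False
¬(u ⊕ p) = ¬False = True
p → u = False → False = True
p ↔ u = False ↔ False = True
(p ↔ u) ↔ u = True ↔ False = False
(p → u) ↔ ((p ↔ u) ↔ u) = True ↔ False = False
¬(u ⊕ p) → ((p → u) ↔ ((p ↔ u) ↔ u)) = True → False = False
p ↔ u = False ↔ False = True
(¬(u ⊕ p) → ((p → u) ↔ ((p ↔ u) ↔ u))) ↔ (p ↔ u) = False ↔ True = False
(u ↔ p) ↔ ((¬(u ⊕ p) → ((p → u) ↔ ((p ↔ u) ↔ u))) ↔ (p ↔ u)) = True ↔ False = False
(u → ¬(p → ¬(p ↔ u))) ↔ ((u ↔ p) ↔ ((¬(u ⊕ p) → ((p → u) ↔ ((p ↔ u) ↔ u))) ↔ (p ↔ u))) = True ↔ False = False

False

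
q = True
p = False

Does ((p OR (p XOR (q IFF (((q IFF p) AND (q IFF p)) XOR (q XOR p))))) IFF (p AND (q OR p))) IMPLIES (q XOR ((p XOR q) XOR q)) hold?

True

q IFF p = True IFF False = False
q IFF p = True IFF False = False
(q IFF p) AND (q IFF p) = False AND False = False
q XOR p = True XOR False = True
((q IFF p) AND (q IFF p)) XOR (q XOR p) = False XOR True = True
q IFF (((q IFF p) AND (q IFF p)) XOR (q XOR p)) = True IFF True = True
p XOR (q IFF (((q IFF p) AND (q IFF p)) XOR (q XOR p))) = False XOR True = True
p OR (p XOR (q IFF (((q IFF p) AND (q IFF p)) XOR (q XOR p)))) = False OR True = True
q OR p = True OR False = True
p AND (q OR p) = False AND True = False
(p OR (p XOR (q IFF (((q IFF p) AND (q IFF p)) XOR (q XOR p))))) IFF (p AND (q OR p)) = True IFF False = False
p XOR q = False XOR True = True
(p XOR q) XOR q = True XOR True = False
q XOR ((p XOR q) XOR q) = True XOR False = True
((p OR (p XOR (q IFF (((q IFF p) AND (q IFF p)) XOR (q XOR p))))) IFF (p AND (q OR p))) IMPLIES (q XOR ((p XOR q) XOR q)) = False IMPLIES True = True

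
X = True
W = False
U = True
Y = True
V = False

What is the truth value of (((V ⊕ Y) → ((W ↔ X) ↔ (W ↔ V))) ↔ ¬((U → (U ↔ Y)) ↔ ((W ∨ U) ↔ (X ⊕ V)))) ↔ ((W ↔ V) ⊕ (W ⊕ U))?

False

Substituting X=True, W=False, U=True, Y=True, V=False:
V ⊕ Y = False ⊕ True = True
W ↔ X = False ↔ True = False
W ↔ V = False ↔ False = True
(W ↔ X) ↔ (W ↔ V) = False ↔ True = False
(V ⊕ Y) → ((W ↔ X) ↔ (W ↔ V)) = True → False = False
U ↔ Y = True ↔ True = True
U → (U ↔ Y) = True → True = True
W ∨ U = False ∨ True = True
X ⊕ V = True ⊕ False = True
(W ∨ U) ↔ (X ⊕ V) = True ↔ True = True
(U → (U ↔ Y)) ↔ ((W ∨ U) ↔ (X ⊕ V)) = True ↔ True = True
¬((U → (U ↔ Y)) ↔ ((W ∨ U) ↔ (X ⊕ V))) = ¬True = False
((V ⊕ Y) → ((W ↔ X) ↔ (W ↔ V))) ↔ ¬((U → (U ↔ Y)) ↔ ((W ∨ U) ↔ (X ⊕ V))) = False ↔ False = True
W ↔ V = False ↔ False = True
W ⊕ U = False ⊕ True = True
(W ↔ V) ⊕ (W ⊕ U) = True ⊕ True = False
(((V ⊕ Y) → ((W ↔ X) ↔ (W ↔ V))) ↔ ¬((U → (U ↔ Y)) ↔ ((W ∨ U) ↔ (X ⊕ V)))) ↔ ((W ↔ V) ⊕ (W ⊕ U)) = True ↔ False = False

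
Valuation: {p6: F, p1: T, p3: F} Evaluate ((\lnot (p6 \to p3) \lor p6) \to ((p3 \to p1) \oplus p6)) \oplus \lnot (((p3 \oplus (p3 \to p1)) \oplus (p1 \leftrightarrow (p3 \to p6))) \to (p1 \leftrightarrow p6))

T

p6 \to p3 = F \to F = T
\lnot (p6 \to p3) = \lnot T = F
\lnot (p6 \to p3) \lor p6 = F \lor F = F
p3 \to p1 = F \to T = T
(p3 \to p1) \oplus p6 = T \oplus F = T
(\lnot (p6 \to p3) \lor p6) \to ((p3 \to p1) \oplus p6) = F \to T = T
p3 \to p1 = F \to T = T
p3 \oplus (p3 \to p1) = F \oplus T = T
p3 \to p6 = F \to F = T
p1 \leftrightarrow (p3 \to p6) = T \leftrightarrow T = T
(p3 \oplus (p3 \to p1)) \oplus (p1 \leftrightarrow (p3 \to p6)) = T \oplus T = F
p1 \leftrightarrow p6 = T \leftrightarrow F = F
((p3 \oplus (p3 \to p1)) \oplus (p1 \leftrightarrow (p3 \to p6))) \to (p1 \leftrightarrow p6) = F \to F = T
\lnot (((p3 \oplus (p3 \to p1)) \oplus (p1 \leftrightarrow (p3 \to p6))) \to (p1 \leftrightarrow p6)) = \lnot T = F
((\lnot (p6 \to p3) \lor p6) \to ((p3 \to p1) \oplus p6)) \oplus \lnot (((p3 \oplus (p3 \to p1)) \oplus (p1 \leftrightarrow (p3 \to p6))) \to (p1 \leftrightarrow p6)) = T \oplus F = T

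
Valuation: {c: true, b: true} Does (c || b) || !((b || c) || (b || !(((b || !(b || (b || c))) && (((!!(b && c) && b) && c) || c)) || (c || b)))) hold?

true

c || b = true || true = true
b || c = true || true = true
b || c = true || true = true
b || (b || c) = true || true = true
!(b || (b || c)) = !true = false
b || !(b || (b || c)) = true || false = true
b && c = true && true = true
!(b && c) = !true = false
!!(b && c) = !false = true
!!(b && c) && b = true && true = true
(!!(b && c) && b) && c = true && true = true
((!!(b && c) && b) && c) || c = true || true = true
(b || !(b || (b || c))) && (((!!(b && c) && b) && c) || c) = true && true = true
c || b = true || true = true
((b || !(b || (b || c))) && (((!!(b && c) && b) && c) || c)) || (c || b) = true || true = true
!(((b || !(b || (b || c))) && (((!!(b && c) && b) && c) || c)) || (c || b)) = !true = false
b || !(((b || !(b || (b || c))) && (((!!(b && c) && b) && c) || c)) || (c || b)) = true || false = true
(b || c) || (b || !(((b || !(b || (b || c))) && (((!!(b && c) && b) && c) || c)) || (c || b))) = true || true = true
!((b || c) || (b || !(((b || !(b || (b || c))) && (((!!(b && c) && b) && c) || c)) || (c || b)))) = !true = false
(c || b) || !((b || c) || (b || !(((b || !(b || (b || c))) && (((!!(b && c) && b) && c) || c)) || (c || b)))) = true || false = true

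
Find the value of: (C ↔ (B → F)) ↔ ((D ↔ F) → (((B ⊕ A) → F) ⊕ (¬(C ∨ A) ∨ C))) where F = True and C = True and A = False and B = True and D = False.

B → F = True → True = True
C ↔ (B → F) = True ↔ True = True
D ↔ F = False ↔ True = False
B ⊕ A = True ⊕ False = True
(B ⊕ A) → F = True → True = True
C ∨ A = True ∨ False = True
¬(C ∨ A) = ¬True = False
¬(C ∨ A) ∨ C = False ∨ True = True
((B ⊕ A) → F) ⊕ (¬(C ∨ A) ∨ C) = True ⊕ True = False
(D ↔ F) → (((B ⊕ A) → F) ⊕ (¬(C ∨ A) ∨ C)) = False → False = True
(C ↔ (B → F)) ↔ ((D ↔ F) → (((B ⊕ A) → F) ⊕ (¬(C ∨ A) ∨ C))) = True ↔ True = True

True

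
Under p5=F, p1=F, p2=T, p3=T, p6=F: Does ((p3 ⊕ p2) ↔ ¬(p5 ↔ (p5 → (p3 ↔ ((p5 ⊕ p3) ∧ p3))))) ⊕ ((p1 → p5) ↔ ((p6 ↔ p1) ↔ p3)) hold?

T

p3 ⊕ p2 = T ⊕ T = F
p5 ⊕ p3 = F ⊕ T = T
(p5 ⊕ p3) ∧ p3 = T ∧ T = T
p3 ↔ ((p5 ⊕ p3) ∧ p3) = T ↔ T = T
p5 → (p3 ↔ ((p5 ⊕ p3) ∧ p3)) = F → T = T
p5 ↔ (p5 → (p3 ↔ ((p5 ⊕ p3) ∧ p3))) = F ↔ T = F
¬(p5 ↔ (p5 → (p3 ↔ ((p5 ⊕ p3) ∧ p3)))) = ¬F = T
(p3 ⊕ p2) ↔ ¬(p5 ↔ (p5 → (p3 ↔ ((p5 ⊕ p3) ∧ p3)))) = F ↔ T = F
p1 → p5 = F → F = T
p6 ↔ p1 = F ↔ F = T
(p6 ↔ p1) ↔ p3 = T ↔ T = T
(p1 → p5) ↔ ((p6 ↔ p1) ↔ p3) = T ↔ T = T
((p3 ⊕ p2) ↔ ¬(p5 ↔ (p5 → (p3 ↔ ((p5 ⊕ p3) ∧ p3))))) ⊕ ((p1 → p5) ↔ ((p6 ↔ p1) ↔ p3)) = F ⊕ T = T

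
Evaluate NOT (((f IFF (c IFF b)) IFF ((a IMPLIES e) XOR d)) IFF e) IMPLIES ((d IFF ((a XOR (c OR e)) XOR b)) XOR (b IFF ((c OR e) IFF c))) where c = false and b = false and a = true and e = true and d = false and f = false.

false

c IFF b = false IFF false = true
f IFF (c IFF b) = false IFF true = false
a IMPLIES e = true IMPLIES true = true
(a IMPLIES e) XOR d = true XOR false = true
(f IFF (c IFF b)) IFF ((a IMPLIES e) XOR d) = false IFF true = false
((f IFF (c IFF b)) IFF ((a IMPLIES e) XOR d)) IFF e = false IFF true = false
NOT (((f IFF (c IFF b)) IFF ((a IMPLIES e) XOR d)) IFF e) = NOT false = true
c OR e = false OR true = true
a XOR (c OR e) = true XOR true = false
(a XOR (c OR e)) XOR b = false XOR false = false
d IFF ((a XOR (c OR e)) XOR b) = false IFF false = true
c OR e = false OR true = true
(c OR e) IFF c = true IFF false = false
b IFF ((c OR e) IFF c) = false IFF false = true
(d IFF ((a XOR (c OR e)) XOR b)) XOR (b IFF ((c OR e) IFF c)) = true XOR true = false
NOT (((f IFF (c IFF b)) IFF ((a IMPLIES e) XOR d)) IFF e) IMPLIES ((d IFF ((a XOR (c OR e)) XOR b)) XOR (b IFF ((c OR e) IFF c))) = true IMPLIES false = false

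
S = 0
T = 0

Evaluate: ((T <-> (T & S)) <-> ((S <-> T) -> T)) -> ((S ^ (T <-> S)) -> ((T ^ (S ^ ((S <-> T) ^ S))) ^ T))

1

T & S = 0 & 0 = 0
T <-> (T & S) = 0 <-> 0 = 1
S <-> T = 0 <-> 0 = 1
(S <-> T) -> T = 1 -> 0 = 0
(T <-> (T & S)) <-> ((S <-> T) -> T) = 1 <-> 0 = 0
T <-> S = 0 <-> 0 = 1
S ^ (T <-> S) = 0 ^ 1 = 1
S <-> T = 0 <-> 0 = 1
(S <-> T) ^ S = 1 ^ 0 = 1
S ^ ((S <-> T) ^ S) = 0 ^ 1 = 1
T ^ (S ^ ((S <-> T) ^ S)) = 0 ^ 1 = 1
(T ^ (S ^ ((S <-> T) ^ S))) ^ T = 1 ^ 0 = 1
(S ^ (T <-> S)) -> ((T ^ (S ^ ((S <-> T) ^ S))) ^ T) = 1 -> 1 = 1
((T <-> (T & S)) <-> ((S <-> T) -> T)) -> ((S ^ (T <-> S)) -> ((T ^ (S ^ ((S <-> T) ^ S))) ^ T)) = 0 -> 1 = 1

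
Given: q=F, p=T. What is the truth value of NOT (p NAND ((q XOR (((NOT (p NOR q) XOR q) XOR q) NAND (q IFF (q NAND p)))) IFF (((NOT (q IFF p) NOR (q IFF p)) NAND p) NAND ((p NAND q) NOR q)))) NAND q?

T

p NOR q = T NOR F = F
NOT (p NOR q) = NOT F = T
NOT (p NOR q) XOR q = T XOR F = T
(NOT (p NOR q) XOR q) XOR q = T XOR F = T
q NAND p = F NAND T = T
q IFF (q NAND p) = F IFF T = F
((NOT (p NOR q) XOR q) XOR q) NAND (q IFF (q NAND p)) = T NAND F = T
q XOR (((NOT (p NOR q) XOR q) XOR q) NAND (q IFF (q NAND p))) = F XOR T = T
q IFF p = F IFF T = F
NOT (q IFF p) = NOT F = T
q IFF p = F IFF T = F
NOT (q IFF p) NOR (q IFF p) = T NOR F = F
(NOT (q IFF p) NOR (q IFF p)) NAND p = F NAND T = T
p NAND q = T NAND F = T
(p NAND q) NOR q = T NOR F = F
((NOT (q IFF p) NOR (q IFF p)) NAND p) NAND ((p NAND q) NOR q) = T NAND F = T
(q XOR (((NOT (p NOR q) XOR q) XOR q) NAND (q IFF (q NAND p)))) IFF (((NOT (q IFF p) NOR (q IFF p)) NAND p) NAND ((p NAND q) NOR q)) = T IFF T = T
p NAND ((q XOR (((NOT (p NOR q) XOR q) XOR q) NAND (q IFF (q NAND p)))) IFF (((NOT (q IFF p) NOR (q IFF p)) NAND p) NAND ((p NAND q) NOR q))) = T NAND T = F
NOT (p NAND ((q XOR (((NOT (p NOR q) XOR q) XOR q) NAND (q IFF (q NAND p)))) IFF (((NOT (q IFF p) NOR (q IFF p)) NAND p) NAND ((p NAND q) NOR q)))) = NOT F = T
NOT (p NAND ((q XOR (((NOT (p NOR q) XOR q) XOR q) NAND (q IFF (q NAND p)))) IFF (((NOT (q IFF p) NOR (q IFF p)) NAND p) NAND ((p NAND q) NOR q)))) NAND q = T NAND F = T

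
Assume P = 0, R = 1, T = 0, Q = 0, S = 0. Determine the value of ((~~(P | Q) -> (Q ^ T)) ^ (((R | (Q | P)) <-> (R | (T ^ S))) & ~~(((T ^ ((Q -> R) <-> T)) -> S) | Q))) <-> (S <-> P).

P | Q = 0 | 0 = 0
~(P | Q) = ~0 = 1
~~(P | Q) = ~1 = 0
Q ^ T = 0 ^ 0 = 0
~~(P | Q) -> (Q ^ T) = 0 -> 0 = 1
Q | P = 0 | 0 = 0
R | (Q | P) = 1 | 0 = 1
T ^ S = 0 ^ 0 = 0
R | (T ^ S) = 1 | 0 = 1
(R | (Q | P)) <-> (R | (T ^ S)) = 1 <-> 1 = 1
Q -> R = 0 -> 1 = 1
(Q -> R) <-> T = 1 <-> 0 = 0
T ^ ((Q -> R) <-> T) = 0 ^ 0 = 0
(T ^ ((Q -> R) <-> T)) -> S = 0 -> 0 = 1
((T ^ ((Q -> R) <-> T)) -> S) | Q = 1 | 0 = 1
~(((T ^ ((Q -> R) <-> T)) -> S) | Q) = ~1 = 0
~~(((T ^ ((Q -> R) <-> T)) -> S) | Q) = ~0 = 1
((R | (Q | P)) <-> (R | (T ^ S))) & ~~(((T ^ ((Q -> R) <-> T)) -> S) | Q) = 1 & 1 = 1
(~~(P | Q) -> (Q ^ T)) ^ (((R | (Q | P)) <-> (R | (T ^ S))) & ~~(((T ^ ((Q -> R) <-> T)) -> S) | Q)) = 1 ^ 1 = 0
S <-> P = 0 <-> 0 = 1
((~~(P | Q) -> (Q ^ T)) ^ (((R | (Q | P)) <-> (R | (T ^ S))) & ~~(((T ^ ((Q -> R) <-> T)) -> S) | Q))) <-> (S <-> P) = 0 <-> 1 = 0

0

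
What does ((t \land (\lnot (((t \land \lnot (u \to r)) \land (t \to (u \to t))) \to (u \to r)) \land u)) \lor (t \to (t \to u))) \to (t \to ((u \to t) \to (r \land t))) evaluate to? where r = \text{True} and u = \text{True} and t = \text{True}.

\text{True}

Substituting r=\text{True}, u=\text{True}, t=\text{True}:
u \to r = \text{True} \to \text{True} = \text{True}
\lnot (u \to r) = \lnot \text{True} = \text{False}
t \land \lnot (u \to r) = \text{True} \land \text{False} = \text{False}
u \to t = \text{True} \to \text{True} = \text{True}
t \to (u \to t) = \text{True} \to \text{True} = \text{True}
(t \land \lnot (u \to r)) \land (t \to (u \to t)) = \text{False} \land \text{True} = \text{False}
u \to r = \text{True} \to \text{True} = \text{True}
((t \land \lnot (u \to r)) \land (t \to (u \to t))) \to (u \to r) = \text{False} \to \text{True} = \text{True}
\lnot (((t \land \lnot (u \to r)) \land (t \to (u \to t))) \to (u \to r)) = \lnot \text{True} = \text{False}
\lnot (((t \land \lnot (u \to r)) \land (t \to (u \to t))) \to (u \to r)) \land u = \text{False} \land \text{True} = \text{False}
t \land (\lnot (((t \land \lnot (u \to r)) \land (t \to (u \to t))) \to (u \to r)) \land u) = \text{True} \land \text{False} = \text{False}
t \to u = \text{True} \to \text{True} = \text{True}
t \to (t \to u) = \text{True} \to \text{True} = \text{True}
(t \land (\lnot (((t \land \lnot (u \to r)) \land (t \to (u \to t))) \to (u \to r)) \land u)) \lor (t \to (t \to u)) = \text{False} \lor \text{True} = \text{True}
u \to t = \text{True} \to \text{True} = \text{True}
r \land t = \text{True} \land \text{True} = \text{True}
(u \to t) \to (r \land t) = \text{True} \to \text{True} = \text{True}
t \to ((u \to t) \to (r \land t)) = \text{True} \to \text{True} = \text{True}
((t \land (\lnot (((t \land \lnot (u \to r)) \land (t \to (u \to t))) \to (u \to r)) \land u)) \lor (t \to (t \to u))) \to (t \to ((u \to t) \to (r \land t))) = \text{True} \to \text{True} = \text{True}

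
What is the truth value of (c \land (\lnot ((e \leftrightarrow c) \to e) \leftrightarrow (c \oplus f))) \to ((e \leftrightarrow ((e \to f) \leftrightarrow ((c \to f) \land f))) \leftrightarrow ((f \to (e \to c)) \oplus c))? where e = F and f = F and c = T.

e \leftrightarrow c = F \leftrightarrow T = F
(e \leftrightarrow c) \to e = F \to F = T
\lnot ((e \leftrightarrow c) \to e) = \lnot T = F
c \oplus f = T \oplus F = T
\lnot ((e \leftrightarrow c) \to e) \leftrightarrow (c \oplus f) = F \leftrightarrow T = F
c \land (\lnot ((e \leftrightarrow c) \to e) \leftrightarrow (c \oplus f)) = T \land F = F
e \to f = F \to F = T
c \to f = T \to F = F
(c \to f) \land f = F \land F = F
(e \to f) \leftrightarrow ((c \to f) \land f) = T \leftrightarrow F = F
e \leftrightarrow ((e \to f) \leftrightarrow ((c \to f) \land f)) = F \leftrightarrow F = T
e \to c = F \to T = T
f \to (e \to c) = F \to T = T
(f \to (e \to c)) \oplus c = T \oplus T = F
(e \leftrightarrow ((e \to f) \leftrightarrow ((c \to f) \land f))) \leftrightarrow ((f \to (e \to c)) \oplus c) = T \leftrightarrow F = F
(c \land (\lnot ((e \leftrightarrow c) \to e) \leftrightarrow (c \oplus f))) \to ((e \leftrightarrow ((e \to f) \leftrightarrow ((c \to f) \land f))) \leftrightarrow ((f \to (e \to c)) \oplus c)) = F \to F = T

T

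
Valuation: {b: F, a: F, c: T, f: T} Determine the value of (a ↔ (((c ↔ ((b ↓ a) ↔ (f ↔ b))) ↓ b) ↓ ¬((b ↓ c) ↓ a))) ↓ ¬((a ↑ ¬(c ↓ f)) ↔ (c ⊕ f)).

Substituting b=F, a=F, c=T, f=T:
b ↓ a = F ↓ F = T
f ↔ b = T ↔ F = F
(b ↓ a) ↔ (f ↔ b) = T ↔ F = F
c ↔ ((b ↓ a) ↔ (f ↔ b)) = T ↔ F = F
(c ↔ ((b ↓ a) ↔ (f ↔ b))) ↓ b = F ↓ F = T
b ↓ c = F ↓ T = F
(b ↓ c) ↓ a = F ↓ F = T
¬((b ↓ c) ↓ a) = ¬T = F
((c ↔ ((b ↓ a) ↔ (f ↔ b))) ↓ b) ↓ ¬((b ↓ c) ↓ a) = T ↓ F = F
a ↔ (((c ↔ ((b ↓ a) ↔ (f ↔ b))) ↓ b) ↓ ¬((b ↓ c) ↓ a)) = F ↔ F = T
c ↓ f = T ↓ T = F
¬(c ↓ f) = ¬F = T
a ↑ ¬(c ↓ f) = F ↑ T = T
c ⊕ f = T ⊕ T = F
(a ↑ ¬(c ↓ f)) ↔ (c ⊕ f) = T ↔ F = F
¬((a ↑ ¬(c ↓ f)) ↔ (c ⊕ f)) = ¬F = T
(a ↔ (((c ↔ ((b ↓ a) ↔ (f ↔ b))) ↓ b) ↓ ¬((b ↓ c) ↓ a))) ↓ ¬((a ↑ ¬(c ↓ f)) ↔ (c ⊕ f)) = T ↓ T = F

F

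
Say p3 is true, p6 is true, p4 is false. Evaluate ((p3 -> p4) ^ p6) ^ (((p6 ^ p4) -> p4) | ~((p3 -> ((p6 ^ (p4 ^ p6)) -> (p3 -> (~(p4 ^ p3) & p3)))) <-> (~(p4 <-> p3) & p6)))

1

p3 -> p4 = 1 -> 0 = 0
(p3 -> p4) ^ p6 = 0 ^ 1 = 1
p6 ^ p4 = 1 ^ 0 = 1
(p6 ^ p4) -> p4 = 1 -> 0 = 0
p4 ^ p6 = 0 ^ 1 = 1
p6 ^ (p4 ^ p6) = 1 ^ 1 = 0
p4 ^ p3 = 0 ^ 1 = 1
~(p4 ^ p3) = ~1 = 0
~(p4 ^ p3) & p3 = 0 & 1 = 0
p3 -> (~(p4 ^ p3) & p3) = 1 -> 0 = 0
(p6 ^ (p4 ^ p6)) -> (p3 -> (~(p4 ^ p3) & p3)) = 0 -> 0 = 1
p3 -> ((p6 ^ (p4 ^ p6)) -> (p3 -> (~(p4 ^ p3) & p3))) = 1 -> 1 = 1
p4 <-> p3 = 0 <-> 1 = 0
~(p4 <-> p3) = ~0 = 1
~(p4 <-> p3) & p6 = 1 & 1 = 1
(p3 -> ((p6 ^ (p4 ^ p6)) -> (p3 -> (~(p4 ^ p3) & p3)))) <-> (~(p4 <-> p3) & p6) = 1 <-> 1 = 1
~((p3 -> ((p6 ^ (p4 ^ p6)) -> (p3 -> (~(p4 ^ p3) & p3)))) <-> (~(p4 <-> p3) & p6)) = ~1 = 0
((p6 ^ p4) -> p4) | ~((p3 -> ((p6 ^ (p4 ^ p6)) -> (p3 -> (~(p4 ^ p3) & p3)))) <-> (~(p4 <-> p3) & p6)) = 0 | 0 = 0
((p3 -> p4) ^ p6) ^ (((p6 ^ p4) -> p4) | ~((p3 -> ((p6 ^ (p4 ^ p6)) -> (p3 -> (~(p4 ^ p3) & p3)))) <-> (~(p4 <-> p3) & p6))) = 1 ^ 0 = 1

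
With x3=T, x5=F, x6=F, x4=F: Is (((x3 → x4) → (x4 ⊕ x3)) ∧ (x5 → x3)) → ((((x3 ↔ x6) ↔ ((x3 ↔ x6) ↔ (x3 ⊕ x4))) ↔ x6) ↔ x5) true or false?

T

x3 → x4 = T → F = F
x4 ⊕ x3 = F ⊕ T = T
(x3 → x4) → (x4 ⊕ x3) = F → T = T
x5 → x3 = F → T = T
((x3 → x4) → (x4 ⊕ x3)) ∧ (x5 → x3) = T ∧ T = T
x3 ↔ x6 = T ↔ F = F
x3 ↔ x6 = T ↔ F = F
x3 ⊕ x4 = T ⊕ F = T
(x3 ↔ x6) ↔ (x3 ⊕ x4) = F ↔ T = F
(x3 ↔ x6) ↔ ((x3 ↔ x6) ↔ (x3 ⊕ x4)) = F ↔ F = T
((x3 ↔ x6) ↔ ((x3 ↔ x6) ↔ (x3 ⊕ x4))) ↔ x6 = T ↔ F = F
(((x3 ↔ x6) ↔ ((x3 ↔ x6) ↔ (x3 ⊕ x4))) ↔ x6) ↔ x5 = F ↔ F = T
(((x3 → x4) → (x4 ⊕ x3)) ∧ (x5 → x3)) → ((((x3 ↔ x6) ↔ ((x3 ↔ x6) ↔ (x3 ⊕ x4))) ↔ x6) ↔ x5) = T → T = T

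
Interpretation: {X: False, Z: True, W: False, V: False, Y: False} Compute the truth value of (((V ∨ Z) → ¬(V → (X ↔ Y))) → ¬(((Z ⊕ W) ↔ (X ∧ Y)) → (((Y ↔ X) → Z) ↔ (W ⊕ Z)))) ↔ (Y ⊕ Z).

True

V ∨ Z = False ∨ True = True
X ↔ Y = False ↔ False = True
V → (X ↔ Y) = False → True = True
¬(V → (X ↔ Y)) = ¬True = False
(V ∨ Z) → ¬(V → (X ↔ Y)) = True → False = False
Z ⊕ W = True ⊕ False = True
X ∧ Y = False ∧ False = False
(Z ⊕ W) ↔ (X ∧ Y) = True ↔ False = False
Y ↔ X = False ↔ False = True
(Y ↔ X) → Z = True → True = True
W ⊕ Z = False ⊕ True = True
((Y ↔ X) → Z) ↔ (W ⊕ Z) = True ↔ True = True
((Z ⊕ W) ↔ (X ∧ Y)) → (((Y ↔ X) → Z) ↔ (W ⊕ Z)) = False → True = True
¬(((Z ⊕ W) ↔ (X ∧ Y)) → (((Y ↔ X) → Z) ↔ (W ⊕ Z))) = ¬True = False
((V ∨ Z) → ¬(V → (X ↔ Y))) → ¬(((Z ⊕ W) ↔ (X ∧ Y)) → (((Y ↔ X) → Z) ↔ (W ⊕ Z))) = False → False = True
Y ⊕ Z = False ⊕ True = True
(((V ∨ Z) → ¬(V → (X ↔ Y))) → ¬(((Z ⊕ W) ↔ (X ∧ Y)) → (((Y ↔ X) → Z) ↔ (W ⊕ Z)))) ↔ (Y ⊕ Z) = True ↔ True = True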